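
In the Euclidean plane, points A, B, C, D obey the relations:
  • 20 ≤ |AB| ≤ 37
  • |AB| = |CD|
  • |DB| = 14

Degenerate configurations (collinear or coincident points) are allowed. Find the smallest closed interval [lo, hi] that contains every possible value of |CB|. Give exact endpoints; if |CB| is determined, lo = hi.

|CB| ∈ [6, 51]  (≈ [6.0000, 51.0000])

|AB| ∈ [20, 37]
|BD| ∈ {14}
|CD| ∈ [20, 37]
|AD| ∈ [6, 51]
|BC| ∈ [6, 51]
|AC| ∈ [0, 88]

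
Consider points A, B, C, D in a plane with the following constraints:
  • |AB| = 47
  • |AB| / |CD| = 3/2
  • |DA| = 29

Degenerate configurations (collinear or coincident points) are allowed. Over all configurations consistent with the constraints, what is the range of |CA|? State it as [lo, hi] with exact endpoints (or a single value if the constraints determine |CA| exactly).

|CA| ∈ [7/3, 181/3]  (≈ [2.3333, 60.3333])

|AB| ∈ {47}
|AD| ∈ {29}
|CD| ∈ {94/3}
|BD| ∈ [18, 76]
|AC| ∈ [7/3, 181/3]
|BC| ∈ [0, 322/3]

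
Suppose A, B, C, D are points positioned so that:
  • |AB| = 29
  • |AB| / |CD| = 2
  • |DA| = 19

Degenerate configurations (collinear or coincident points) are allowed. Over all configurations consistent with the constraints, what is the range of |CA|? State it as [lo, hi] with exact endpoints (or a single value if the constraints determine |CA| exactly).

|AB| ∈ {29}
|AD| ∈ {19}
|CD| ∈ {29/2}
|BD| ∈ [10, 48]
|AC| ∈ [9/2, 67/2]
|BC| ∈ [0, 125/2]

|CA| ∈ [9/2, 67/2]  (≈ [4.5000, 33.5000])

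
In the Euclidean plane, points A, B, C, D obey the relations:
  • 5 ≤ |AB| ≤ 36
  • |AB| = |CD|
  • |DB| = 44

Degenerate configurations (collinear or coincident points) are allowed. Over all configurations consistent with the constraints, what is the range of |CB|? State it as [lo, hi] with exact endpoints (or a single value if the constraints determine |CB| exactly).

|AB| ∈ [5, 36]
|BD| ∈ {44}
|CD| ∈ [5, 36]
|AD| ∈ [8, 80]
|BC| ∈ [8, 80]
|AC| ∈ [0, 116]

|CB| ∈ [8, 80]  (≈ [8.0000, 80.0000])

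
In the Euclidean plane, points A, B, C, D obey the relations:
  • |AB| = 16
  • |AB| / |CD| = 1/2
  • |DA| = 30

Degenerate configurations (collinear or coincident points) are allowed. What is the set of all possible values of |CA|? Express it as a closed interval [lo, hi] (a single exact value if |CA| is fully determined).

|CA| ∈ [2, 62]  (≈ [2.0000, 62.0000])

|AB| ∈ {16}
|AD| ∈ {30}
|CD| ∈ {32}
|BD| ∈ [14, 46]
|AC| ∈ [2, 62]
|BC| ∈ [0, 78]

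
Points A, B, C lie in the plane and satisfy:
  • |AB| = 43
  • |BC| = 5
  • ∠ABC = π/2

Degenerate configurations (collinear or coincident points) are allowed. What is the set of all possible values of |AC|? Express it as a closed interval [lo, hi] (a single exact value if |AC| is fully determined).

|AC| = √(1874)  (≈ 43.2897)

|AB| ∈ {43}
|BC| ∈ {5}
|AC| ∈ {√(1874)}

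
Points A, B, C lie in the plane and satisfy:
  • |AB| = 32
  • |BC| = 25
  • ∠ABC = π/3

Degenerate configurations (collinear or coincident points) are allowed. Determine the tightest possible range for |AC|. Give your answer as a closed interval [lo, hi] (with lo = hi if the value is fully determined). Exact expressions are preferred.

|AB| ∈ {32}
|BC| ∈ {25}
|AC| ∈ {√(849)}

|AC| = √(849)  (≈ 29.1376)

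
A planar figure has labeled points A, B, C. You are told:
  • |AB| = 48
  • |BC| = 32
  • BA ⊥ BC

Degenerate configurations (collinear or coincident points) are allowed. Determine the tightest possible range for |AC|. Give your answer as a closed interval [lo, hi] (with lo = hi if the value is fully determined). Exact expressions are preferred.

|AB| ∈ {48}
|BC| ∈ {32}
|AC| ∈ {16·√(13)}

|AC| = 16·√(13)  (≈ 57.6888)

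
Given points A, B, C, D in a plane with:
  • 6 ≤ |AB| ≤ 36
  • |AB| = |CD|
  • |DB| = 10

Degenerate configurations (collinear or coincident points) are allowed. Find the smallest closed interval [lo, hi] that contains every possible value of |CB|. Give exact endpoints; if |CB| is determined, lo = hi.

|CB| ∈ [0, 46]  (≈ [0.0000, 46.0000])

|AB| ∈ [6, 36]
|BD| ∈ {10}
|CD| ∈ [6, 36]
|AD| ∈ [0, 46]
|BC| ∈ [0, 46]
|AC| ∈ [0, 82]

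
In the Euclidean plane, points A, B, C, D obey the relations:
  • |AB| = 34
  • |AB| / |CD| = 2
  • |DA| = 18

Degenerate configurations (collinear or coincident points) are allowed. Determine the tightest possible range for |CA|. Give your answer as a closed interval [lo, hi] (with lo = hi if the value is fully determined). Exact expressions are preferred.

|AB| ∈ {34}
|AD| ∈ {18}
|CD| ∈ {17}
|BD| ∈ [16, 52]
|AC| ∈ [1, 35]
|BC| ∈ [0, 69]

|CA| ∈ [1, 35]  (≈ [1.0000, 35.0000])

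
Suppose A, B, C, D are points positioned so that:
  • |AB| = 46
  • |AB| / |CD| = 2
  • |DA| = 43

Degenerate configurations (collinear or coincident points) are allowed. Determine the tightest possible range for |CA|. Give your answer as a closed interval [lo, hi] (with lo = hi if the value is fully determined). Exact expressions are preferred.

|AB| ∈ {46}
|AD| ∈ {43}
|CD| ∈ {23}
|BD| ∈ [3, 89]
|AC| ∈ [20, 66]
|BC| ∈ [0, 112]

|CA| ∈ [20, 66]  (≈ [20.0000, 66.0000])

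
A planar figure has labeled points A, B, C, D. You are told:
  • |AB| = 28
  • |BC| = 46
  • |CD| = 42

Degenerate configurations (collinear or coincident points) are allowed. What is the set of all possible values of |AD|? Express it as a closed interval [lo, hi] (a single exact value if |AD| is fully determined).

|AB| ∈ {28}
|BC| ∈ {46}
|CD| ∈ {42}
|AC| ∈ [18, 74]
|BD| ∈ [4, 88]
|AD| ∈ [0, 116]

|AD| ∈ [0, 116]  (≈ [0.0000, 116.0000])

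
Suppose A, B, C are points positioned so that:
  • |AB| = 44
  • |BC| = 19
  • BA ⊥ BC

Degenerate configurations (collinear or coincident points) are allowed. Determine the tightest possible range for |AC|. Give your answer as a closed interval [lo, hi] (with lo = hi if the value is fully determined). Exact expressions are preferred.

|AC| = √(2297)  (≈ 47.9270)

|AB| ∈ {44}
|BC| ∈ {19}
|AC| ∈ {√(2297)}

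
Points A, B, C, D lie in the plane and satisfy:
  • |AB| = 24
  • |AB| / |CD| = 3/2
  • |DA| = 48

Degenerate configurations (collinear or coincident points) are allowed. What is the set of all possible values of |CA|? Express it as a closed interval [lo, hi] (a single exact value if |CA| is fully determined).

|CA| ∈ [32, 64]  (≈ [32.0000, 64.0000])

|AB| ∈ {24}
|AD| ∈ {48}
|CD| ∈ {16}
|BD| ∈ [24, 72]
|AC| ∈ [32, 64]
|BC| ∈ [8, 88]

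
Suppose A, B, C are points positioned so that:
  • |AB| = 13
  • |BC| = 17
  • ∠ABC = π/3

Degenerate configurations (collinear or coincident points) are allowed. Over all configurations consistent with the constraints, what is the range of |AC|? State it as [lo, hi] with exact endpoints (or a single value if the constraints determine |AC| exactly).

|AB| ∈ {13}
|BC| ∈ {17}
|AC| ∈ {√(237)}

|AC| = √(237)  (≈ 15.3948)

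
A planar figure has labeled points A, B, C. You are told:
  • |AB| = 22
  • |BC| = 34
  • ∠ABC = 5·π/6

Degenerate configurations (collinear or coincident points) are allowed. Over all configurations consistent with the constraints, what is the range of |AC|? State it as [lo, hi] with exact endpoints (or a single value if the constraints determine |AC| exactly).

|AC| = 2·√(187·√(3) + 410)  (≈ 54.1809)

|AB| ∈ {22}
|BC| ∈ {34}
|AC| ∈ {2·√(187·√(3) + 410)}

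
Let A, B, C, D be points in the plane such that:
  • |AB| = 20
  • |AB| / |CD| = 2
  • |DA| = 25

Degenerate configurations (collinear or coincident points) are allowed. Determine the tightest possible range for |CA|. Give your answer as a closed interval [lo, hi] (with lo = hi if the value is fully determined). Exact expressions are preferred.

|AB| ∈ {20}
|AD| ∈ {25}
|CD| ∈ {10}
|BD| ∈ [5, 45]
|AC| ∈ [15, 35]
|BC| ∈ [0, 55]

|CA| ∈ [15, 35]  (≈ [15.0000, 35.0000])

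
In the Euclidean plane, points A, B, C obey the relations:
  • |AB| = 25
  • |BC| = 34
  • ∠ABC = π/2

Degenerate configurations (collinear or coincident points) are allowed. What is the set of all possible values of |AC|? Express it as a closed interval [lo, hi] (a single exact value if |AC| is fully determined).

|AB| ∈ {25}
|BC| ∈ {34}
|AC| ∈ {√(1781)}

|AC| = √(1781)  (≈ 42.2019)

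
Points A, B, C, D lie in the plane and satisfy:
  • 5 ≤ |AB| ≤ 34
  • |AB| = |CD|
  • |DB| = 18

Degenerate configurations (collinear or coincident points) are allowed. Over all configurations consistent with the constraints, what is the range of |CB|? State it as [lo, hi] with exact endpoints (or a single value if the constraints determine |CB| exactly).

|AB| ∈ [5, 34]
|BD| ∈ {18}
|CD| ∈ [5, 34]
|AD| ∈ [0, 52]
|BC| ∈ [0, 52]
|AC| ∈ [0, 86]

|CB| ∈ [0, 52]  (≈ [0.0000, 52.0000])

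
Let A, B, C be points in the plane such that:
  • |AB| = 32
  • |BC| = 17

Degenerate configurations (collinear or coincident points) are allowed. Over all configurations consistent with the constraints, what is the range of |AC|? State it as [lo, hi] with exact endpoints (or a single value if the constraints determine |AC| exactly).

|AB| ∈ {32}
|BC| ∈ {17}
|AC| ∈ [15, 49]

|AC| ∈ [15, 49]  (≈ [15.0000, 49.0000])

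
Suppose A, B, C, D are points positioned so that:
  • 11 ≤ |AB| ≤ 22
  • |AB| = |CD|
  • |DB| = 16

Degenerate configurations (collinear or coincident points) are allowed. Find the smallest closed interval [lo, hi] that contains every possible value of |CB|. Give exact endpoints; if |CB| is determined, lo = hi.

|CB| ∈ [0, 38]  (≈ [0.0000, 38.0000])

|AB| ∈ [11, 22]
|BD| ∈ {16}
|CD| ∈ [11, 22]
|AD| ∈ [0, 38]
|BC| ∈ [0, 38]
|AC| ∈ [0, 60]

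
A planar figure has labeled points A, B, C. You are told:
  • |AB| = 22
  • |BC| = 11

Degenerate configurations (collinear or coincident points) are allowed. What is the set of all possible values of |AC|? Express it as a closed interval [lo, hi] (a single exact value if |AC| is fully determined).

|AC| ∈ [11, 33]  (≈ [11.0000, 33.0000])

|AB| ∈ {22}
|BC| ∈ {11}
|AC| ∈ [11, 33]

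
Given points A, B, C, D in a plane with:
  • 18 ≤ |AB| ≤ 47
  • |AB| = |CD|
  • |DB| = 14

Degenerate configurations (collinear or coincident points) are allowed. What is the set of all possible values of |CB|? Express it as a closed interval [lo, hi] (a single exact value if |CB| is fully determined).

|AB| ∈ [18, 47]
|BD| ∈ {14}
|CD| ∈ [18, 47]
|AD| ∈ [4, 61]
|BC| ∈ [4, 61]
|AC| ∈ [0, 108]

|CB| ∈ [4, 61]  (≈ [4.0000, 61.0000])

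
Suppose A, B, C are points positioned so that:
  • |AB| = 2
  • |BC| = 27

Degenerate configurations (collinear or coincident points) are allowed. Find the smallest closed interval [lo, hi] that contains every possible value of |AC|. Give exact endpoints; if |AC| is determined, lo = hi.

|AC| ∈ [25, 29]  (≈ [25.0000, 29.0000])

|AB| ∈ {2}
|BC| ∈ {27}
|AC| ∈ [25, 29]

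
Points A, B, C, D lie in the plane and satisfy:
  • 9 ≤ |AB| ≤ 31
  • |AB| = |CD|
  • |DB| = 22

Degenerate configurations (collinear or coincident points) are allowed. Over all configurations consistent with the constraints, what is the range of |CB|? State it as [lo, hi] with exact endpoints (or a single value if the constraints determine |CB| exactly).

|AB| ∈ [9, 31]
|BD| ∈ {22}
|CD| ∈ [9, 31]
|AD| ∈ [0, 53]
|BC| ∈ [0, 53]
|AC| ∈ [0, 84]

|CB| ∈ [0, 53]  (≈ [0.0000, 53.0000])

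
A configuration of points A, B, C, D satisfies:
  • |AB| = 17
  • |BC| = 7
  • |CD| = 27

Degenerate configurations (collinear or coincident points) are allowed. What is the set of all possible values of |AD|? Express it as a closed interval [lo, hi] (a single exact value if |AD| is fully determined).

|AB| ∈ {17}
|BC| ∈ {7}
|CD| ∈ {27}
|AC| ∈ [10, 24]
|BD| ∈ [20, 34]
|AD| ∈ [3, 51]

|AD| ∈ [3, 51]  (≈ [3.0000, 51.0000])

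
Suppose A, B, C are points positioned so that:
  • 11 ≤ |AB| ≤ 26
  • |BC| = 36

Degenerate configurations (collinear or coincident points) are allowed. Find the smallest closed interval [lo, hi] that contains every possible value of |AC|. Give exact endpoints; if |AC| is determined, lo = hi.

|AC| ∈ [10, 62]  (≈ [10.0000, 62.0000])

|AB| ∈ [11, 26]
|BC| ∈ {36}
|AC| ∈ [10, 62]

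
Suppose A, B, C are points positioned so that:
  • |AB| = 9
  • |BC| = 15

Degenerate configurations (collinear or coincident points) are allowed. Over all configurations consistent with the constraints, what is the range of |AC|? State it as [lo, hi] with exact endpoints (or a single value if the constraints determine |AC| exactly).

|AB| ∈ {9}
|BC| ∈ {15}
|AC| ∈ [6, 24]

|AC| ∈ [6, 24]  (≈ [6.0000, 24.0000])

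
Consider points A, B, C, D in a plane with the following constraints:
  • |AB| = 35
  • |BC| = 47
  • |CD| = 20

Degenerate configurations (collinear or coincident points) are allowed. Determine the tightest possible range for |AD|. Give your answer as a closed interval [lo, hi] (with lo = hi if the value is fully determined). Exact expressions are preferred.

|AD| ∈ [0, 102]  (≈ [0.0000, 102.0000])

|AB| ∈ {35}
|BC| ∈ {47}
|CD| ∈ {20}
|AC| ∈ [12, 82]
|BD| ∈ [27, 67]
|AD| ∈ [0, 102]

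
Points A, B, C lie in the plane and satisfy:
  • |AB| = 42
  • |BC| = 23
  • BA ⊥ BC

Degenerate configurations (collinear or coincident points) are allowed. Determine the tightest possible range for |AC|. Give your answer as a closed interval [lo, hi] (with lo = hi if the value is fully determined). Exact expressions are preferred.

|AB| ∈ {42}
|BC| ∈ {23}
|AC| ∈ {√(2293)}

|AC| = √(2293)  (≈ 47.8853)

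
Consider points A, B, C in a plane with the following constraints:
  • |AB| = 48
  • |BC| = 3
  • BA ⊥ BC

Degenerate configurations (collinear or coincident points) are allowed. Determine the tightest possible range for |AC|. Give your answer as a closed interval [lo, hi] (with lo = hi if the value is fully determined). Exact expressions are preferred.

|AC| = 3·√(257)  (≈ 48.0937)

|AB| ∈ {48}
|BC| ∈ {3}
|AC| ∈ {3·√(257)}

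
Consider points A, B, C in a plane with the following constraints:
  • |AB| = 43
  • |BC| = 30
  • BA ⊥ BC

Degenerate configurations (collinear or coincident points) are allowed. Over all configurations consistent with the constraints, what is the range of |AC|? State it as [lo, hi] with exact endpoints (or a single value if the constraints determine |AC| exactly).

|AC| = √(2749)  (≈ 52.4309)

|AB| ∈ {43}
|BC| ∈ {30}
|AC| ∈ {√(2749)}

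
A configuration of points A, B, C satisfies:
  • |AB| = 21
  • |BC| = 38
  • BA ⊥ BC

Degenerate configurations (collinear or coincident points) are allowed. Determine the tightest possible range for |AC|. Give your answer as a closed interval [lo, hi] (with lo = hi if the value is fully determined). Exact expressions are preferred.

|AB| ∈ {21}
|BC| ∈ {38}
|AC| ∈ {√(1885)}

|AC| = √(1885)  (≈ 43.4166)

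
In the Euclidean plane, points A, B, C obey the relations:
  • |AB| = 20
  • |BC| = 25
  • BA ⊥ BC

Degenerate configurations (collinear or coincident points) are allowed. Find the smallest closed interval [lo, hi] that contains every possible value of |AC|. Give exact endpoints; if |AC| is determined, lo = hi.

|AC| = 5·√(41)  (≈ 32.0156)

|AB| ∈ {20}
|BC| ∈ {25}
|AC| ∈ {5·√(41)}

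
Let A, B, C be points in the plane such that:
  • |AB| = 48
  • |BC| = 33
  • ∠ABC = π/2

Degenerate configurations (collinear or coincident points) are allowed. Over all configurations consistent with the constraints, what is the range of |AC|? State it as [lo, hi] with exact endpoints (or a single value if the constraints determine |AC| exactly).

|AC| = 3·√(377)  (≈ 58.2495)

|AB| ∈ {48}
|BC| ∈ {33}
|AC| ∈ {3·√(377)}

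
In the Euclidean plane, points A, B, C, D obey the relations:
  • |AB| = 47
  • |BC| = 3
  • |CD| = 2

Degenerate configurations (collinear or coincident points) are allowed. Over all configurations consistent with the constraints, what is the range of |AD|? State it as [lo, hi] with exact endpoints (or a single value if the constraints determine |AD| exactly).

|AD| ∈ [42, 52]  (≈ [42.0000, 52.0000])

|AB| ∈ {47}
|BC| ∈ {3}
|CD| ∈ {2}
|AC| ∈ [44, 50]
|BD| ∈ [1, 5]
|AD| ∈ [42, 52]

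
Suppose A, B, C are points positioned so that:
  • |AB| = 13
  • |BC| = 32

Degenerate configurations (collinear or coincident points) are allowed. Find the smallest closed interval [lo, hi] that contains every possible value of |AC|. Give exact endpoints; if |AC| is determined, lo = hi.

|AB| ∈ {13}
|BC| ∈ {32}
|AC| ∈ [19, 45]

|AC| ∈ [19, 45]  (≈ [19.0000, 45.0000])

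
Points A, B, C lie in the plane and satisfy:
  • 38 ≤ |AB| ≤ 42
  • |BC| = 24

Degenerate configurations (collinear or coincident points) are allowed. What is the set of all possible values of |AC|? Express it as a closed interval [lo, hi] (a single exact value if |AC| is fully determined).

|AB| ∈ [38, 42]
|BC| ∈ {24}
|AC| ∈ [14, 66]

|AC| ∈ [14, 66]  (≈ [14.0000, 66.0000])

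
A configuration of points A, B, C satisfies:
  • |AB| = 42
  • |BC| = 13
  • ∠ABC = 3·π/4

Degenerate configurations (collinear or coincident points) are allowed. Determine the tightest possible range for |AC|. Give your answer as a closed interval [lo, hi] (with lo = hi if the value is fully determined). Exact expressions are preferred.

|AB| ∈ {42}
|BC| ∈ {13}
|AC| ∈ {√(546·√(2) + 1933)}

|AC| = √(546·√(2) + 1933)  (≈ 52.0112)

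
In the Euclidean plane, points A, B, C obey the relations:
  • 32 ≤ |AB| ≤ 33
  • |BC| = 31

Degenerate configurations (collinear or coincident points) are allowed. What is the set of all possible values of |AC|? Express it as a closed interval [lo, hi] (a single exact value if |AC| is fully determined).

|AB| ∈ [32, 33]
|BC| ∈ {31}
|AC| ∈ [1, 64]

|AC| ∈ [1, 64]  (≈ [1.0000, 64.0000])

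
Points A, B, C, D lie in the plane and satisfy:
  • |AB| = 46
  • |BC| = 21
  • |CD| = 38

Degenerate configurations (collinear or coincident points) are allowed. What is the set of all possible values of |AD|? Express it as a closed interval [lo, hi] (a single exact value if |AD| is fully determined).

|AD| ∈ [0, 105]  (≈ [0.0000, 105.0000])

|AB| ∈ {46}
|BC| ∈ {21}
|CD| ∈ {38}
|AC| ∈ [25, 67]
|BD| ∈ [17, 59]
|AD| ∈ [0, 105]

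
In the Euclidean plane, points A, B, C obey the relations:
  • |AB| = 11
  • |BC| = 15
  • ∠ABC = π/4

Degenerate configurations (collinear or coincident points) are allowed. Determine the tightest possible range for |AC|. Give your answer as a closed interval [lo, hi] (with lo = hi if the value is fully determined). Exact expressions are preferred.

|AC| = √(346 - 165·√(2))  (≈ 10.6139)

|AB| ∈ {11}
|BC| ∈ {15}
|AC| ∈ {√(346 - 165·√(2))}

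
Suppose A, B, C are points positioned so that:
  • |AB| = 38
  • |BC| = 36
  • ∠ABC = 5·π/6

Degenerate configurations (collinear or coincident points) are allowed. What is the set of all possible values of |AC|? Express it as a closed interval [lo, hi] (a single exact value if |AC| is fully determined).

|AB| ∈ {38}
|BC| ∈ {36}
|AC| ∈ {2·√(342·√(3) + 685)}

|AC| = 2·√(342·√(3) + 685)  (≈ 71.4804)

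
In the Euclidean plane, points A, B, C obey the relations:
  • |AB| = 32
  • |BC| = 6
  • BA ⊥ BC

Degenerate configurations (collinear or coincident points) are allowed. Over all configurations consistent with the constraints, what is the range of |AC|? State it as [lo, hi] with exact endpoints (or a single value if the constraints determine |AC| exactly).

|AB| ∈ {32}
|BC| ∈ {6}
|AC| ∈ {2·√(265)}

|AC| = 2·√(265)  (≈ 32.5576)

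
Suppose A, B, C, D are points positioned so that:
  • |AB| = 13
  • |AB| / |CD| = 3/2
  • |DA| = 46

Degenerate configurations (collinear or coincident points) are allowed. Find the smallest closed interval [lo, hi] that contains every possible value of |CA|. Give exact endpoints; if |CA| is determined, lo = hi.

|AB| ∈ {13}
|AD| ∈ {46}
|CD| ∈ {26/3}
|BD| ∈ [33, 59]
|AC| ∈ [112/3, 164/3]
|BC| ∈ [73/3, 203/3]

|CA| ∈ [112/3, 164/3]  (≈ [37.3333, 54.6667])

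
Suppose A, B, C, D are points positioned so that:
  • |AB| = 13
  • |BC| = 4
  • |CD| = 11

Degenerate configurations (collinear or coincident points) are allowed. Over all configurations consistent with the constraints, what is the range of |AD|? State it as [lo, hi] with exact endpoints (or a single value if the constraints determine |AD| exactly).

|AD| ∈ [0, 28]  (≈ [0.0000, 28.0000])

|AB| ∈ {13}
|BC| ∈ {4}
|CD| ∈ {11}
|AC| ∈ [9, 17]
|BD| ∈ [7, 15]
|AD| ∈ [0, 28]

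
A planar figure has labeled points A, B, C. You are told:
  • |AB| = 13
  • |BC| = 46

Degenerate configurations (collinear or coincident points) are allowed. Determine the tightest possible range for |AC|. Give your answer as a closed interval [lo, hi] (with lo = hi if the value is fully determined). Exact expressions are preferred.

|AC| ∈ [33, 59]  (≈ [33.0000, 59.0000])

|AB| ∈ {13}
|BC| ∈ {46}
|AC| ∈ [33, 59]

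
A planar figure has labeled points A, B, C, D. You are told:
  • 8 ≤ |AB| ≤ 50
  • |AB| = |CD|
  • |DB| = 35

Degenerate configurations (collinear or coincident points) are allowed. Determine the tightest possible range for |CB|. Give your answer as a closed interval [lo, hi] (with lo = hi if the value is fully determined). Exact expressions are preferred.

|CB| ∈ [0, 85]  (≈ [0.0000, 85.0000])

|AB| ∈ [8, 50]
|BD| ∈ {35}
|CD| ∈ [8, 50]
|AD| ∈ [0, 85]
|BC| ∈ [0, 85]
|AC| ∈ [0, 135]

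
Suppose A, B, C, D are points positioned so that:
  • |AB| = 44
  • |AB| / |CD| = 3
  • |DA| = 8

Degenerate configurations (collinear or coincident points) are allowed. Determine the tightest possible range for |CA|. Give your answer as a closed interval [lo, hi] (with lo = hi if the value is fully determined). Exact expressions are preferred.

|CA| ∈ [20/3, 68/3]  (≈ [6.6667, 22.6667])

|AB| ∈ {44}
|AD| ∈ {8}
|CD| ∈ {44/3}
|BD| ∈ [36, 52]
|AC| ∈ [20/3, 68/3]
|BC| ∈ [64/3, 200/3]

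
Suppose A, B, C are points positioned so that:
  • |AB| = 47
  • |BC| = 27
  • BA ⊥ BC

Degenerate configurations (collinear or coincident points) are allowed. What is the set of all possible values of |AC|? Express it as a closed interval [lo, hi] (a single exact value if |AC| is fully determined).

|AB| ∈ {47}
|BC| ∈ {27}
|AC| ∈ {√(2938)}

|AC| = √(2938)  (≈ 54.2033)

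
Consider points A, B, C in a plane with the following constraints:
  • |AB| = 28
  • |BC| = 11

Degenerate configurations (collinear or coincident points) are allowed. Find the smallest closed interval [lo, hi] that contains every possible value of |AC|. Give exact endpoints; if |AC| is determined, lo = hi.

|AB| ∈ {28}
|BC| ∈ {11}
|AC| ∈ [17, 39]

|AC| ∈ [17, 39]  (≈ [17.0000, 39.0000])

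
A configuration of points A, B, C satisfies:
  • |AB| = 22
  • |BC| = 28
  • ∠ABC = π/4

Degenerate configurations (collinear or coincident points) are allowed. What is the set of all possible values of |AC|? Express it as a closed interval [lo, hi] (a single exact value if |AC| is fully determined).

|AC| = 2·√(317 - 154·√(2))  (≈ 19.9210)

|AB| ∈ {22}
|BC| ∈ {28}
|AC| ∈ {2·√(317 - 154·√(2))}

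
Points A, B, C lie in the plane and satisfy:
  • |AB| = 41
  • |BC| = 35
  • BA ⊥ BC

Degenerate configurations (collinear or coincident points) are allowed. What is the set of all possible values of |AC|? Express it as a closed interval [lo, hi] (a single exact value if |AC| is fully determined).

|AB| ∈ {41}
|BC| ∈ {35}
|AC| ∈ {√(2906)}

|AC| = √(2906)  (≈ 53.9073)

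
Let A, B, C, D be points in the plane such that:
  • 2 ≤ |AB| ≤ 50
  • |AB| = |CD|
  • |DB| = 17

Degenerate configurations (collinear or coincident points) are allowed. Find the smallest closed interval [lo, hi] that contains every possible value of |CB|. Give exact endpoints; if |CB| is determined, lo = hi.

|CB| ∈ [0, 67]  (≈ [0.0000, 67.0000])

|AB| ∈ [2, 50]
|BD| ∈ {17}
|CD| ∈ [2, 50]
|AD| ∈ [0, 67]
|BC| ∈ [0, 67]
|AC| ∈ [0, 117]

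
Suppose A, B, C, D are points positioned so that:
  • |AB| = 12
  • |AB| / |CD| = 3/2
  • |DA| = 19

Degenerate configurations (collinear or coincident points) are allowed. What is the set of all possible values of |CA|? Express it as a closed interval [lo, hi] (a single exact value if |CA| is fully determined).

|CA| ∈ [11, 27]  (≈ [11.0000, 27.0000])

|AB| ∈ {12}
|AD| ∈ {19}
|CD| ∈ {8}
|BD| ∈ [7, 31]
|AC| ∈ [11, 27]
|BC| ∈ [0, 39]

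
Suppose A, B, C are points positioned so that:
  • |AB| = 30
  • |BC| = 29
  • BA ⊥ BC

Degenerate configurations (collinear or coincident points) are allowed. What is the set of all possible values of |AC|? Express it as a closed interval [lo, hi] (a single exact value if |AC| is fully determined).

|AB| ∈ {30}
|BC| ∈ {29}
|AC| ∈ {√(1741)}

|AC| = √(1741)  (≈ 41.7253)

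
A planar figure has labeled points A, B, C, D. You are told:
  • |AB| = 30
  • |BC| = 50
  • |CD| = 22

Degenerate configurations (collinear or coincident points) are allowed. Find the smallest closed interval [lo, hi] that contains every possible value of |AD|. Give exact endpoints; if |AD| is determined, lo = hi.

|AB| ∈ {30}
|BC| ∈ {50}
|CD| ∈ {22}
|AC| ∈ [20, 80]
|BD| ∈ [28, 72]
|AD| ∈ [0, 102]

|AD| ∈ [0, 102]  (≈ [0.0000, 102.0000])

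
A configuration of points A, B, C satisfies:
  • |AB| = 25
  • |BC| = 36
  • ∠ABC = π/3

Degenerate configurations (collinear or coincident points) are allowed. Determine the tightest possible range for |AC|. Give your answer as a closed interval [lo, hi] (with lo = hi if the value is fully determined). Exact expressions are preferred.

|AB| ∈ {25}
|BC| ∈ {36}
|AC| ∈ {√(1021)}

|AC| = √(1021)  (≈ 31.9531)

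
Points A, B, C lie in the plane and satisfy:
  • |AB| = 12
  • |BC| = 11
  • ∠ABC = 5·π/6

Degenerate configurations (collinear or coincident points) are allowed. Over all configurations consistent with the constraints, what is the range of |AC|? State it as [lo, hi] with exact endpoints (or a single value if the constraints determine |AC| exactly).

|AB| ∈ {12}
|BC| ∈ {11}
|AC| ∈ {√(132·√(3) + 265)}

|AC| = √(132·√(3) + 265)  (≈ 22.2178)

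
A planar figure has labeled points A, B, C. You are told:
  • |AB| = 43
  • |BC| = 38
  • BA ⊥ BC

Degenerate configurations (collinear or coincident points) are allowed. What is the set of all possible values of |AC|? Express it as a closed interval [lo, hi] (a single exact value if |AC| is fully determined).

|AB| ∈ {43}
|BC| ∈ {38}
|AC| ∈ {√(3293)}

|AC| = √(3293)  (≈ 57.3847)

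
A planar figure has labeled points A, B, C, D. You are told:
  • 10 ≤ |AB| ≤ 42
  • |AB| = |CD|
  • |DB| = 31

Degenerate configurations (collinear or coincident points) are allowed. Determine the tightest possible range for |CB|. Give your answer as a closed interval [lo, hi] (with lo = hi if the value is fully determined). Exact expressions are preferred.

|AB| ∈ [10, 42]
|BD| ∈ {31}
|CD| ∈ [10, 42]
|AD| ∈ [0, 73]
|BC| ∈ [0, 73]
|AC| ∈ [0, 115]

|CB| ∈ [0, 73]  (≈ [0.0000, 73.0000])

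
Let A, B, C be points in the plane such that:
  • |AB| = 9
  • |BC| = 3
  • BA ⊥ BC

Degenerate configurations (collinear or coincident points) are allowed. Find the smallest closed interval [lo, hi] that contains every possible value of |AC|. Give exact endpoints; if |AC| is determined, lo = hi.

|AB| ∈ {9}
|BC| ∈ {3}
|AC| ∈ {3·√(10)}

|AC| = 3·√(10)  (≈ 9.4868)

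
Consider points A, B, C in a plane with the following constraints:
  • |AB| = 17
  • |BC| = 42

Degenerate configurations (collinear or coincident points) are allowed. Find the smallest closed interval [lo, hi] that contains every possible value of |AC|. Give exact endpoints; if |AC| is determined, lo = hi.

|AC| ∈ [25, 59]  (≈ [25.0000, 59.0000])

|AB| ∈ {17}
|BC| ∈ {42}
|AC| ∈ [25, 59]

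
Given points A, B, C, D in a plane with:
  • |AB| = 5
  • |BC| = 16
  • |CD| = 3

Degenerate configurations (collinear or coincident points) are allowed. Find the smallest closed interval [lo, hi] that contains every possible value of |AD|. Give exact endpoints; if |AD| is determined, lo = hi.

|AB| ∈ {5}
|BC| ∈ {16}
|CD| ∈ {3}
|AC| ∈ [11, 21]
|BD| ∈ [13, 19]
|AD| ∈ [8, 24]

|AD| ∈ [8, 24]  (≈ [8.0000, 24.0000])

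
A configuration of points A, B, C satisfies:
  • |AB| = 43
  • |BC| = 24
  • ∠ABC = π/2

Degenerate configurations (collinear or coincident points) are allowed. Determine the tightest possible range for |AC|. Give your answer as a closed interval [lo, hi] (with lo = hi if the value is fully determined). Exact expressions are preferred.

|AC| = 5·√(97)  (≈ 49.2443)

|AB| ∈ {43}
|BC| ∈ {24}
|AC| ∈ {5·√(97)}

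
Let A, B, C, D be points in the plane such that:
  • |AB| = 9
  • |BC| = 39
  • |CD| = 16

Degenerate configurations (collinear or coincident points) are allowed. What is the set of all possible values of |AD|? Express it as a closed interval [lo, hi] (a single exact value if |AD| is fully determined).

|AD| ∈ [14, 64]  (≈ [14.0000, 64.0000])

|AB| ∈ {9}
|BC| ∈ {39}
|CD| ∈ {16}
|AC| ∈ [30, 48]
|BD| ∈ [23, 55]
|AD| ∈ [14, 64]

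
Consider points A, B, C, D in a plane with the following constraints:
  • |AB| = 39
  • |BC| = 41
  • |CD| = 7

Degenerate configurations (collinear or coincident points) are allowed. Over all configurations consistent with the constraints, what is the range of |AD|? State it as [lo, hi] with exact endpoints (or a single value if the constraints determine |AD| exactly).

|AB| ∈ {39}
|BC| ∈ {41}
|CD| ∈ {7}
|AC| ∈ [2, 80]
|BD| ∈ [34, 48]
|AD| ∈ [0, 87]

|AD| ∈ [0, 87]  (≈ [0.0000, 87.0000])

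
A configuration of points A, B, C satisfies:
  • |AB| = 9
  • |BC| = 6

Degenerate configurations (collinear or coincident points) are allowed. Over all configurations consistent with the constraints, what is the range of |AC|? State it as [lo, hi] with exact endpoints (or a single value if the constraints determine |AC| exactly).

|AB| ∈ {9}
|BC| ∈ {6}
|AC| ∈ [3, 15]

|AC| ∈ [3, 15]  (≈ [3.0000, 15.0000])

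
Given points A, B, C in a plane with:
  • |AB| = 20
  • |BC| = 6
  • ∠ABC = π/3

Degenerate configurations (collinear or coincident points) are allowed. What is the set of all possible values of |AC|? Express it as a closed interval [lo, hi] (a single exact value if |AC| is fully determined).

|AB| ∈ {20}
|BC| ∈ {6}
|AC| ∈ {2·√(79)}

|AC| = 2·√(79)  (≈ 17.7764)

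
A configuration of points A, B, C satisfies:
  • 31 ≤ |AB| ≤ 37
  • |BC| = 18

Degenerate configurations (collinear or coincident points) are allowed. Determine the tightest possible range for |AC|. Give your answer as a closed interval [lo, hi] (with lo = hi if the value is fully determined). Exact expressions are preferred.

|AB| ∈ [31, 37]
|BC| ∈ {18}
|AC| ∈ [13, 55]

|AC| ∈ [13, 55]  (≈ [13.0000, 55.0000])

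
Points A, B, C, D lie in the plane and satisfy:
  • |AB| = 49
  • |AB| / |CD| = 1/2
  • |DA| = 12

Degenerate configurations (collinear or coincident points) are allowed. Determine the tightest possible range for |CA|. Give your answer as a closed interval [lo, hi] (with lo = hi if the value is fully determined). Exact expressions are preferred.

|AB| ∈ {49}
|AD| ∈ {12}
|CD| ∈ {98}
|BD| ∈ [37, 61]
|AC| ∈ [86, 110]
|BC| ∈ [37, 159]

|CA| ∈ [86, 110]  (≈ [86.0000, 110.0000])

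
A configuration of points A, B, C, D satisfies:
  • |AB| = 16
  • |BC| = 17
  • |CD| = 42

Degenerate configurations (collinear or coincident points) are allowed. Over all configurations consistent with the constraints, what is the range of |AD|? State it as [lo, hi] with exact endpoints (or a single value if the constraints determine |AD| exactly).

|AD| ∈ [9, 75]  (≈ [9.0000, 75.0000])

|AB| ∈ {16}
|BC| ∈ {17}
|CD| ∈ {42}
|AC| ∈ [1, 33]
|BD| ∈ [25, 59]
|AD| ∈ [9, 75]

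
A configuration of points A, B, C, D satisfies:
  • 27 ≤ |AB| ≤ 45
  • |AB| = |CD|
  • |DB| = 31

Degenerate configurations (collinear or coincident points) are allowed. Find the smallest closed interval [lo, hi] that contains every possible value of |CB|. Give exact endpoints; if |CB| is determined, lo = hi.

|CB| ∈ [0, 76]  (≈ [0.0000, 76.0000])

|AB| ∈ [27, 45]
|BD| ∈ {31}
|CD| ∈ [27, 45]
|AD| ∈ [0, 76]
|BC| ∈ [0, 76]
|AC| ∈ [0, 121]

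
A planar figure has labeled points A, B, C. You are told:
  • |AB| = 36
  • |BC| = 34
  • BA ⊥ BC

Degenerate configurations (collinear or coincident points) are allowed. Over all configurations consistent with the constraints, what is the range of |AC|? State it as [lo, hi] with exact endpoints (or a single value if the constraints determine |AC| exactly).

|AB| ∈ {36}
|BC| ∈ {34}
|AC| ∈ {2·√(613)}

|AC| = 2·√(613)  (≈ 49.5177)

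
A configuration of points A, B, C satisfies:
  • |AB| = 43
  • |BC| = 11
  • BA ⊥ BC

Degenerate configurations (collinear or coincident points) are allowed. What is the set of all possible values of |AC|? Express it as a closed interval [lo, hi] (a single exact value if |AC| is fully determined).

|AC| = √(1970)  (≈ 44.3847)

|AB| ∈ {43}
|BC| ∈ {11}
|AC| ∈ {√(1970)}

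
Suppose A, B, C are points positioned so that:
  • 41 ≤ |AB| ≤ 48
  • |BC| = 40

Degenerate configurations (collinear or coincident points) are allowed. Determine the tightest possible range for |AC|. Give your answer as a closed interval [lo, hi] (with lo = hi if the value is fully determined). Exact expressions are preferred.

|AC| ∈ [1, 88]  (≈ [1.0000, 88.0000])

|AB| ∈ [41, 48]
|BC| ∈ {40}
|AC| ∈ [1, 88]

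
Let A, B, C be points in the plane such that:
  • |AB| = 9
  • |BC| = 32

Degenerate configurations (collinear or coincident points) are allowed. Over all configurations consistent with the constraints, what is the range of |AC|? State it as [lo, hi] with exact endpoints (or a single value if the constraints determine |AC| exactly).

|AC| ∈ [23, 41]  (≈ [23.0000, 41.0000])

|AB| ∈ {9}
|BC| ∈ {32}
|AC| ∈ [23, 41]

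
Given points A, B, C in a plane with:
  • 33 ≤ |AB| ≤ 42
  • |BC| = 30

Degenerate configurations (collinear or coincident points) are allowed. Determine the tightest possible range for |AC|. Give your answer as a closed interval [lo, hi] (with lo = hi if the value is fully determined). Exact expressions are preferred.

|AC| ∈ [3, 72]  (≈ [3.0000, 72.0000])

|AB| ∈ [33, 42]
|BC| ∈ {30}
|AC| ∈ [3, 72]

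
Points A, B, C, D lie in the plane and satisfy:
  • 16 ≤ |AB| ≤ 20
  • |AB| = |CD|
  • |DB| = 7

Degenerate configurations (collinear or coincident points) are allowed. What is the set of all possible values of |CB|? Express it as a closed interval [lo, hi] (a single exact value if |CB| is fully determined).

|CB| ∈ [9, 27]  (≈ [9.0000, 27.0000])

|AB| ∈ [16, 20]
|BD| ∈ {7}
|CD| ∈ [16, 20]
|AD| ∈ [9, 27]
|BC| ∈ [9, 27]
|AC| ∈ [0, 47]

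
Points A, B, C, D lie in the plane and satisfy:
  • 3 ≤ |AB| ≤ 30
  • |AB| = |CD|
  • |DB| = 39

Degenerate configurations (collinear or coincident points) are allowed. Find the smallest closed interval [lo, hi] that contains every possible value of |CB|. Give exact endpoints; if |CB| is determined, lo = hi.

|CB| ∈ [9, 69]  (≈ [9.0000, 69.0000])

|AB| ∈ [3, 30]
|BD| ∈ {39}
|CD| ∈ [3, 30]
|AD| ∈ [9, 69]
|BC| ∈ [9, 69]
|AC| ∈ [0, 99]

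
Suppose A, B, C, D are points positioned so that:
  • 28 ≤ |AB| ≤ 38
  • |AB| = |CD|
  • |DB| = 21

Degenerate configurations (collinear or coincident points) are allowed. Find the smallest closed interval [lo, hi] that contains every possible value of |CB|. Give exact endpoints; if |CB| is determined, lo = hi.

|AB| ∈ [28, 38]
|BD| ∈ {21}
|CD| ∈ [28, 38]
|AD| ∈ [7, 59]
|BC| ∈ [7, 59]
|AC| ∈ [0, 97]

|CB| ∈ [7, 59]  (≈ [7.0000, 59.0000])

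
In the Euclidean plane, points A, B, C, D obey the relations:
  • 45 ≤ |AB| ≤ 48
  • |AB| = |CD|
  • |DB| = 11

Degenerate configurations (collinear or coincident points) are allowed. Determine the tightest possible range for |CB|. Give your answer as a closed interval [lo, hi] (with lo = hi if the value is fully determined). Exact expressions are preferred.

|CB| ∈ [34, 59]  (≈ [34.0000, 59.0000])

|AB| ∈ [45, 48]
|BD| ∈ {11}
|CD| ∈ [45, 48]
|AD| ∈ [34, 59]
|BC| ∈ [34, 59]
|AC| ∈ [0, 107]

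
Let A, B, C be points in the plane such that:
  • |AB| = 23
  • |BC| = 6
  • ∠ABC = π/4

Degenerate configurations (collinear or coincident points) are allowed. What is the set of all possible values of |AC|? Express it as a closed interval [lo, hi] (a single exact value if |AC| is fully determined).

|AB| ∈ {23}
|BC| ∈ {6}
|AC| ∈ {√(565 - 138·√(2))}

|AC| = √(565 - 138·√(2))  (≈ 19.2312)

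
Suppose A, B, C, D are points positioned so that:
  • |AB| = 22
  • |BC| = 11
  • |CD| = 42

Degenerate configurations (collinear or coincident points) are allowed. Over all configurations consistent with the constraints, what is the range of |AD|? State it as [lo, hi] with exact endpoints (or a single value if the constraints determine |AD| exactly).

|AB| ∈ {22}
|BC| ∈ {11}
|CD| ∈ {42}
|AC| ∈ [11, 33]
|BD| ∈ [31, 53]
|AD| ∈ [9, 75]

|AD| ∈ [9, 75]  (≈ [9.0000, 75.0000])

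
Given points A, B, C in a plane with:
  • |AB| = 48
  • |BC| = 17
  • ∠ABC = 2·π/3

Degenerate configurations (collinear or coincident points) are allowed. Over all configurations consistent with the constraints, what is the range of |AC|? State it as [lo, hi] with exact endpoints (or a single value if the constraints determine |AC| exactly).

|AB| ∈ {48}
|BC| ∈ {17}
|AC| ∈ {√(3409)}

|AC| = √(3409)  (≈ 58.3866)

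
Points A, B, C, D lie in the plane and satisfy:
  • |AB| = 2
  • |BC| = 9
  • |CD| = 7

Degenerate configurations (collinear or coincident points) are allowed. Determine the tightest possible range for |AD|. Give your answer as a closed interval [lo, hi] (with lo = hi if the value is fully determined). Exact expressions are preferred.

|AB| ∈ {2}
|BC| ∈ {9}
|CD| ∈ {7}
|AC| ∈ [7, 11]
|BD| ∈ [2, 16]
|AD| ∈ [0, 18]

|AD| ∈ [0, 18]  (≈ [0.0000, 18.0000])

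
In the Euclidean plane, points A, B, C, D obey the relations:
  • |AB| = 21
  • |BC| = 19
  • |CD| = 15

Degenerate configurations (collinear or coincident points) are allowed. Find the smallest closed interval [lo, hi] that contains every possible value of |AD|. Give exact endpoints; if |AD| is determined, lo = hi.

|AD| ∈ [0, 55]  (≈ [0.0000, 55.0000])

|AB| ∈ {21}
|BC| ∈ {19}
|CD| ∈ {15}
|AC| ∈ [2, 40]
|BD| ∈ [4, 34]
|AD| ∈ [0, 55]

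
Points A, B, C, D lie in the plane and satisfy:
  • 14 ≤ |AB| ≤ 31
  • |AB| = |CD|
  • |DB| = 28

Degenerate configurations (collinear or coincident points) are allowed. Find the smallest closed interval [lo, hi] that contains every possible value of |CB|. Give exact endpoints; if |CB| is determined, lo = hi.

|CB| ∈ [0, 59]  (≈ [0.0000, 59.0000])

|AB| ∈ [14, 31]
|BD| ∈ {28}
|CD| ∈ [14, 31]
|AD| ∈ [0, 59]
|BC| ∈ [0, 59]
|AC| ∈ [0, 90]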